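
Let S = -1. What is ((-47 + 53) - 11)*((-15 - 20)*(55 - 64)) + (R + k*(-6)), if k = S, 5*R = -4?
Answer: -7849/5 ≈ -1569.8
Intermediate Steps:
R = -⅘ (R = (⅕)*(-4) = -⅘ ≈ -0.80000)
k = -1
((-47 + 53) - 11)*((-15 - 20)*(55 - 64)) + (R + k*(-6)) = ((-47 + 53) - 11)*((-15 - 20)*(55 - 64)) + (-⅘ - 1*(-6)) = (6 - 11)*(-35*(-9)) + (-⅘ + 6) = -5*315 + 26/5 = -1575 + 26/5 = -7849/5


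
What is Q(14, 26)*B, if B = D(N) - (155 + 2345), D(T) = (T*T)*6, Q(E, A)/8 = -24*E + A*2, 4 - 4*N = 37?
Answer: 4752172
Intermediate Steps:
N = -33/4 (N = 1 - ¼*37 = 1 - 37/4 = -33/4 ≈ -8.2500)
Q(E, A) = -192*E + 16*A (Q(E, A) = 8*(-24*E + A*2) = 8*(-24*E + 2*A) = -192*E + 16*A)
D(T) = 6*T² (D(T) = T²*6 = 6*T²)
B = -16733/8 (B = 6*(-33/4)² - (155 + 2345) = 6*(1089/16) - 1*2500 = 3267/8 - 2500 = -16733/8 ≈ -2091.6)
Q(14, 26)*B = (-192*14 + 16*26)*(-16733/8) = (-2688 + 416)*(-16733/8) = -2272*(-16733/8) = 4752172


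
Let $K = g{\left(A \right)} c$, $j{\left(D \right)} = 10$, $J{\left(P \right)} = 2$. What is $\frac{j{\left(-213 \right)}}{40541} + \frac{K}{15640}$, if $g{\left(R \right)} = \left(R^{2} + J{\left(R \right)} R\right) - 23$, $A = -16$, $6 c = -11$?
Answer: $- \frac{29565917}{1268122480} \approx -0.023315$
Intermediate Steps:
$c = - \frac{11}{6}$ ($c = \frac{1}{6} \left(-11\right) = - \frac{11}{6} \approx -1.8333$)
$g{\left(R \right)} = -23 + R^{2} + 2 R$ ($g{\left(R \right)} = \left(R^{2} + 2 R\right) - 23 = -23 + R^{2} + 2 R$)
$K = - \frac{737}{2}$ ($K = \left(-23 + \left(-16\right)^{2} + 2 \left(-16\right)\right) \left(- \frac{11}{6}\right) = \left(-23 + 256 - 32\right) \left(- \frac{11}{6}\right) = 201 \left(- \frac{11}{6}\right) = - \frac{737}{2} \approx -368.5$)
$\frac{j{\left(-213 \right)}}{40541} + \frac{K}{15640} = \frac{10}{40541} - \frac{737}{2 \cdot 15640} = 10 \cdot \frac{1}{40541} - \frac{737}{31280} = \frac{10}{40541} - \frac{737}{31280} = - \frac{29565917}{1268122480}$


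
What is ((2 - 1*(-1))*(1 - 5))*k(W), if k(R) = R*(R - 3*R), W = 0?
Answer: 0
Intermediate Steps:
k(R) = -2*R² (k(R) = R*(-2*R) = -2*R²)
((2 - 1*(-1))*(1 - 5))*k(W) = ((2 - 1*(-1))*(1 - 5))*(-2*0²) = ((2 + 1)*(-4))*(-2*0) = (3*(-4))*0 = -12*0 = 0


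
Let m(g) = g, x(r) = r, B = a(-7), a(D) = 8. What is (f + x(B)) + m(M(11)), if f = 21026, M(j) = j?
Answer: 21045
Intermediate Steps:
B = 8
(f + x(B)) + m(M(11)) = (21026 + 8) + 11 = 21034 + 11 = 21045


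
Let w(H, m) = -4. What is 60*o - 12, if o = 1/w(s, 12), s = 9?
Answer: -27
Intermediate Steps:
o = -¼ (o = 1/(-4) = -¼ ≈ -0.25000)
60*o - 12 = 60*(-¼) - 12 = -15 - 12 = -27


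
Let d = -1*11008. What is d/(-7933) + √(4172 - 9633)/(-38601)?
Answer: 11008/7933 - I*√5461/38601 ≈ 1.3876 - 0.0019144*I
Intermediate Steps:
d = -11008
d/(-7933) + √(4172 - 9633)/(-38601) = -11008/(-7933) + √(4172 - 9633)/(-38601) = -11008*(-1/7933) + √(-5461)*(-1/38601) = 11008/7933 + (I*√5461)*(-1/38601) = 11008/7933 - I*√5461/38601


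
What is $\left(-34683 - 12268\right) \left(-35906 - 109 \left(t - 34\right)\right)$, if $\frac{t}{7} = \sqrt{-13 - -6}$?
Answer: $1511822200 + 35823613 i \sqrt{7} \approx 1.5118 \cdot 10^{9} + 9.478 \cdot 10^{7} i$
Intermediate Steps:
$t = 7 i \sqrt{7}$ ($t = 7 \sqrt{-13 - -6} = 7 \sqrt{-13 + 6} = 7 \sqrt{-7} = 7 i \sqrt{7} \approx 18.52 i$)
$\left(-34683 - 12268\right) \left(-35906 - 109 \left(t - 34\right)\right) = \left(-34683 - 12268\right) \left(-35906 - 109 \left(7 i \sqrt{7} - 34\right)\right) = - 46951 \left(-35906 - 109 \left(-34 + 7 i \sqrt{7}\right)\right) = - 46951 \left(-35906 + \left(3706 - 763 i \sqrt{7}\right)\right) = - 46951 \left(-32200 - 763 i \sqrt{7}\right) = 1511822200 + 35823613 i \sqrt{7}$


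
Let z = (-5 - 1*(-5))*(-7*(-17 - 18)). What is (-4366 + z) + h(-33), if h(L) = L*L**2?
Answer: -40303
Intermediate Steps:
h(L) = L**3
z = 0 (z = (-5 + 5)*(-7*(-35)) = 0*245 = 0)
(-4366 + z) + h(-33) = (-4366 + 0) + (-33)**3 = -4366 - 35937 = -40303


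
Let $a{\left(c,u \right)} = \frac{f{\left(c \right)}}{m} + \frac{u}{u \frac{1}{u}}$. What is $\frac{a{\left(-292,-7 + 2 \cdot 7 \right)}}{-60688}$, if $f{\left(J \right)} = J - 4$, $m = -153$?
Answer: $- \frac{1367}{9285264} \approx -0.00014722$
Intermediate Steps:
$f{\left(J \right)} = -4 + J$ ($f{\left(J \right)} = J - 4 = -4 + J$)
$a{\left(c,u \right)} = \frac{4}{153} + u - \frac{c}{153}$ ($a{\left(c,u \right)} = \frac{-4 + c}{-153} + \frac{u}{u \frac{1}{u}} = \left(-4 + c\right) \left(- \frac{1}{153}\right) + \frac{u}{1} = \left(\frac{4}{153} - \frac{c}{153}\right) + u 1 = \left(\frac{4}{153} - \frac{c}{153}\right) + u = \frac{4}{153} + u - \frac{c}{153}$)
$\frac{a{\left(-292,-7 + 2 \cdot 7 \right)}}{-60688} = \frac{\frac{4}{153} + \left(-7 + 2 \cdot 7\right) - - \frac{292}{153}}{-60688} = \left(\frac{4}{153} + \left(-7 + 14\right) + \frac{292}{153}\right) \left(- \frac{1}{60688}\right) = \left(\frac{4}{153} + 7 + \frac{292}{153}\right) \left(- \frac{1}{60688}\right) = \frac{1367}{153} \left(- \frac{1}{60688}\right) = - \frac{1367}{9285264}$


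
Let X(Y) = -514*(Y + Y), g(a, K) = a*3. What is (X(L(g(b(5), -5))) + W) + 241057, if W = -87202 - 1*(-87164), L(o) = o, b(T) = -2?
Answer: 247187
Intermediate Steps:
g(a, K) = 3*a
W = -38 (W = -87202 + 87164 = -38)
X(Y) = -1028*Y
(X(L(g(b(5), -5))) + W) + 241057 = (-3084*(-2) - 38) + 241057 = (-1028*(-6) - 38) + 241057 = (6168 - 38) + 241057 = 6130 + 241057 = 247187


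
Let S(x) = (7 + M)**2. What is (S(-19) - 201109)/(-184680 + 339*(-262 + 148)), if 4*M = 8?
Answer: 100514/111663 ≈ 0.90016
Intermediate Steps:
M = 2 (M = (1/4)*8 = 2)
S(x) = 81 (S(x) = (7 + 2)**2 = 9**2 = 81)
(S(-19) - 201109)/(-184680 + 339*(-262 + 148)) = (81 - 201109)/(-184680 + 339*(-262 + 148)) = -201028/(-184680 + 339*(-114)) = -201028/(-184680 - 38646) = -201028/(-223326) = -201028*(-1/223326) = 100514/111663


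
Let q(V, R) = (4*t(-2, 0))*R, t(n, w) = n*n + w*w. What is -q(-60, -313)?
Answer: 5008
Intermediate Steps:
t(n, w) = n**2 + w**2
q(V, R) = 16*R (q(V, R) = (4*((-2)**2 + 0**2))*R = (4*(4 + 0))*R = (4*4)*R = 16*R)
-q(-60, -313) = -16*(-313) = -1*(-5008) = 5008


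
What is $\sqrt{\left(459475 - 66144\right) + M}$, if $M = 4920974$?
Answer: $\sqrt{5314305} \approx 2305.3$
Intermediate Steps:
$\sqrt{\left(459475 - 66144\right) + M} = \sqrt{\left(459475 - 66144\right) + 4920974} = \sqrt{393331 + 4920974} = \sqrt{5314305}$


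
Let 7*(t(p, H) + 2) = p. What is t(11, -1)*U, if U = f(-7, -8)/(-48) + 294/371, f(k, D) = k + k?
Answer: -197/424 ≈ -0.46462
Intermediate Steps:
t(p, H) = -2 + p/7
f(k, D) = 2*k
U = 1379/1272 (U = (2*(-7))/(-48) + 294/371 = -14*(-1/48) + 294*(1/371) = 7/24 + 42/53 = 1379/1272 ≈ 1.0841)
t(11, -1)*U = (-2 + (1/7)*11)*(1379/1272) = (-2 + 11/7)*(1379/1272) = -3/7*1379/1272 = -197/424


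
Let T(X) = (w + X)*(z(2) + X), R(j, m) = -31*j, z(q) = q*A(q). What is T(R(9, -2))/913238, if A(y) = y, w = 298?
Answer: -5225/913238 ≈ -0.0057214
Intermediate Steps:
z(q) = q² (z(q) = q*q = q²)
T(X) = (4 + X)*(298 + X) (T(X) = (298 + X)*(2² + X) = (298 + X)*(4 + X) = (4 + X)*(298 + X))
T(R(9, -2))/913238 = (1192 + (-31*9)² + 302*(-31*9))/913238 = (1192 + (-279)² + 302*(-279))*(1/913238) = (1192 + 77841 - 84258)*(1/913238) = -5225*1/913238 = -5225/913238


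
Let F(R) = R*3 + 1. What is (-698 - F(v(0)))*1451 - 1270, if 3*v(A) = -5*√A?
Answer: -1015519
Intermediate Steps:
v(A) = -5*√A/3 (v(A) = (-5*√A)/3 = -5*√A/3)
F(R) = 1 + 3*R (F(R) = 3*R + 1 = 1 + 3*R)
(-698 - F(v(0)))*1451 - 1270 = (-698 - (1 + 3*(-5*√0/3)))*1451 - 1270 = (-698 - (1 + 3*(-5/3*0)))*1451 - 1270 = (-698 - (1 + 3*0))*1451 - 1270 = (-698 - (1 + 0))*1451 - 1270 = (-698 - 1*1)*1451 - 1270 = (-698 - 1)*1451 - 1270 = -699*1451 - 1270 = -1014249 - 1270 = -1015519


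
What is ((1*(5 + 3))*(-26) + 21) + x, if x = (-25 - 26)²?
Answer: 2414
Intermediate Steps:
x = 2601 (x = (-51)² = 2601)
((1*(5 + 3))*(-26) + 21) + x = ((1*(5 + 3))*(-26) + 21) + 2601 = ((1*8)*(-26) + 21) + 2601 = (8*(-26) + 21) + 2601 = (-208 + 21) + 2601 = -187 + 2601 = 2414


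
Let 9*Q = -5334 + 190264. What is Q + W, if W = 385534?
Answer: 3654736/9 ≈ 4.0608e+5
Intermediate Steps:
Q = 184930/9 (Q = (-5334 + 190264)/9 = (⅑)*184930 = 184930/9 ≈ 20548.)
Q + W = 184930/9 + 385534 = 3654736/9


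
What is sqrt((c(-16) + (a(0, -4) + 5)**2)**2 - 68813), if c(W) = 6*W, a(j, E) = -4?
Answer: 2*I*sqrt(14947) ≈ 244.52*I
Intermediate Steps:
sqrt((c(-16) + (a(0, -4) + 5)**2)**2 - 68813) = sqrt((6*(-16) + (-4 + 5)**2)**2 - 68813) = sqrt((-96 + 1**2)**2 - 68813) = sqrt((-96 + 1)**2 - 68813) = sqrt((-95)**2 - 68813) = sqrt(9025 - 68813) = sqrt(-59788) = 2*I*sqrt(14947)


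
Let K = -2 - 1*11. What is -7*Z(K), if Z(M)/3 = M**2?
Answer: -3549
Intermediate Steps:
K = -13 (K = -2 - 11 = -13)
Z(M) = 3*M**2
-7*Z(K) = -21*(-13)**2 = -21*169 = -7*507 = -3549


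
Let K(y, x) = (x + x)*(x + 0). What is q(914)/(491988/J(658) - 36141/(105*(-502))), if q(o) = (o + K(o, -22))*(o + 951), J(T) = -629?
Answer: -5541442384700/1233807371 ≈ -4491.3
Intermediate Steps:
K(y, x) = 2*x² (K(y, x) = (2*x)*x = 2*x²)
q(o) = (951 + o)*(968 + o) (q(o) = (o + 2*(-22)²)*(o + 951) = (o + 2*484)*(951 + o) = (o + 968)*(951 + o) = (968 + o)*(951 + o) = (951 + o)*(968 + o))
q(914)/(491988/J(658) - 36141/(105*(-502))) = (920568 + 914² + 1919*914)/(491988/(-629) - 36141/(105*(-502))) = (920568 + 835396 + 1753966)/(491988*(-1/629) - 36141/(-52710)) = 3509930/(-491988/629 - 36141*(-1/52710)) = 3509930/(-491988/629 + 1721/2510) = 3509930/(-1233807371/1578790) = 3509930*(-1578790/1233807371) = -5541442384700/1233807371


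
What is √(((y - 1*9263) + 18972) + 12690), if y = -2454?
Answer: √19945 ≈ 141.23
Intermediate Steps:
√(((y - 1*9263) + 18972) + 12690) = √(((-2454 - 1*9263) + 18972) + 12690) = √(((-2454 - 9263) + 18972) + 12690) = √((-11717 + 18972) + 12690) = √(7255 + 12690) = √19945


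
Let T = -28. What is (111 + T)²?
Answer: 6889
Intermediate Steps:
(111 + T)² = (111 - 28)² = 83² = 6889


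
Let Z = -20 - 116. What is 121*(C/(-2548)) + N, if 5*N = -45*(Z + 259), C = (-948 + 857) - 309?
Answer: -693059/637 ≈ -1088.0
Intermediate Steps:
Z = -136
C = -400 (C = -91 - 309 = -400)
N = -1107 (N = (-45*(-136 + 259))/5 = (-45*123)/5 = (1/5)*(-5535) = -1107)
121*(C/(-2548)) + N = 121*(-400/(-2548)) - 1107 = 121*(-400*(-1/2548)) - 1107 = 121*(100/637) - 1107 = 12100/637 - 1107 = -693059/637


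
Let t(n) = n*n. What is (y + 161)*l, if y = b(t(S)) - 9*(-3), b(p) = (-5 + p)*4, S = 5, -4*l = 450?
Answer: -30150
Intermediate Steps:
l = -225/2 (l = -¼*450 = -225/2 ≈ -112.50)
t(n) = n²
b(p) = -20 + 4*p
y = 107 (y = (-20 + 4*5²) - 9*(-3) = (-20 + 4*25) + 27 = (-20 + 100) + 27 = 80 + 27 = 107)
(y + 161)*l = (107 + 161)*(-225/2) = 268*(-225/2) = -30150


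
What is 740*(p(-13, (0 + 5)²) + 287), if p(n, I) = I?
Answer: 230880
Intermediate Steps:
740*(p(-13, (0 + 5)²) + 287) = 740*((0 + 5)² + 287) = 740*(5² + 287) = 740*(25 + 287) = 740*312 = 230880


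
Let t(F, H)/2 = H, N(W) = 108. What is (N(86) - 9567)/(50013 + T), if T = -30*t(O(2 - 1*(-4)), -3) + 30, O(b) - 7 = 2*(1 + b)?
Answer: -3153/16741 ≈ -0.18834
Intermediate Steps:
O(b) = 9 + 2*b (O(b) = 7 + 2*(1 + b) = 7 + (2 + 2*b) = 9 + 2*b)
t(F, H) = 2*H
T = 210 (T = -60*(-3) + 30 = -30*(-6) + 30 = 180 + 30 = 210)
(N(86) - 9567)/(50013 + T) = (108 - 9567)/(50013 + 210) = -9459/50223 = -9459*1/50223 = -3153/16741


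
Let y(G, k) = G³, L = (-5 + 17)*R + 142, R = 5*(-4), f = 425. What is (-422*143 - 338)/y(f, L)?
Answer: -60684/76765625 ≈ -0.00079051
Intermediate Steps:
R = -20
L = -98 (L = (-5 + 17)*(-20) + 142 = 12*(-20) + 142 = -240 + 142 = -98)
(-422*143 - 338)/y(f, L) = (-422*143 - 338)/(425³) = (-60346 - 338)/76765625 = -60684*1/76765625 = -60684/76765625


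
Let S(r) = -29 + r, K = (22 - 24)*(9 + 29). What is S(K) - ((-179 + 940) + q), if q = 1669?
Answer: -2535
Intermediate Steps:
K = -76 (K = -2*38 = -76)
S(K) - ((-179 + 940) + q) = (-29 - 76) - ((-179 + 940) + 1669) = -105 - (761 + 1669) = -105 - 1*2430 = -105 - 2430 = -2535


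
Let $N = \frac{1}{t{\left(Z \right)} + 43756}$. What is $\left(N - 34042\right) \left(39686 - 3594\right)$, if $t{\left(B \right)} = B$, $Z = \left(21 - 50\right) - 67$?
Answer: $- \frac{13410647766537}{10915} \approx -1.2286 \cdot 10^{9}$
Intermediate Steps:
$Z = -96$ ($Z = -29 - 67 = -96$)
$N = \frac{1}{43660}$ ($N = \frac{1}{-96 + 43756} = \frac{1}{43660} \approx 2.2904 \cdot 10^{-5}$)
$\left(N - 34042\right) \left(39686 - 3594\right) = \left(\frac{1}{43660} - 34042\right) \left(39686 - 3594\right) = \left(- \frac{1486273719}{43660}\right) 36092 = - \frac{13410647766537}{10915}$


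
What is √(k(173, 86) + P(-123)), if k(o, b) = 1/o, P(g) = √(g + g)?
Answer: √(173 + 29929*I*√246)/173 ≈ 2.8009 + 2.7999*I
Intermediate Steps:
P(g) = √2*√g (P(g) = √(2*g) = √2*√g)
√(k(173, 86) + P(-123)) = √(1/173 + √2*√(-123)) = √(1/173 + √2*(I*√123)) = √(1/173 + I*√246)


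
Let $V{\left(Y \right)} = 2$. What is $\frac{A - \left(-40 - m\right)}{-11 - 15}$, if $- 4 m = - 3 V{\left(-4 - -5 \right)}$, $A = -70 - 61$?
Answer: $\frac{179}{52} \approx 3.4423$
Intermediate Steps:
$A = -131$ ($A = -70 - 61 = -131$)
$m = \frac{3}{2}$ ($m = - \frac{\left(-3\right) 2}{4} = \left(- \frac{1}{4}\right) \left(-6\right) = \frac{3}{2} \approx 1.5$)
$\frac{A - \left(-40 - m\right)}{-11 - 15} = \frac{-131 - \left(-40 - \frac{3}{2}\right)}{-11 - 15} = \frac{-131 - \left(-40 - \frac{3}{2}\right)}{-26} = \left(-131 - - \frac{83}{2}\right) \left(- \frac{1}{26}\right) = \left(-131 + \frac{83}{2}\right) \left(- \frac{1}{26}\right) = \left(- \frac{179}{2}\right) \left(- \frac{1}{26}\right) = \frac{179}{52}$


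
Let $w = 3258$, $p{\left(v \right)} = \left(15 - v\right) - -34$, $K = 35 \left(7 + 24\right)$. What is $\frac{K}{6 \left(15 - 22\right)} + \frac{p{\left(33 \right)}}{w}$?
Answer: $- \frac{84149}{3258} \approx -25.828$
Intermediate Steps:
$K = 1085$ ($K = 35 \cdot 31 = 1085$)
$p{\left(v \right)} = 49 - v$ ($p{\left(v \right)} = \left(15 - v\right) + 34 = 49 - v$)
$\frac{K}{6 \left(15 - 22\right)} + \frac{p{\left(33 \right)}}{w} = \frac{1085}{6 \left(15 - 22\right)} + \frac{49 - 33}{3258} = \frac{1085}{6 \left(-7\right)} + \left(49 - 33\right) \frac{1}{3258} = \frac{1085}{-42} + 16 \cdot \frac{1}{3258} = 1085 \left(- \frac{1}{42}\right) + \frac{8}{1629} = - \frac{155}{6} + \frac{8}{1629} = - \frac{84149}{3258}$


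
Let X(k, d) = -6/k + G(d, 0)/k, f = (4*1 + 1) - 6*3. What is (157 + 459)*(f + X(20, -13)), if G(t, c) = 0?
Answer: -40964/5 ≈ -8192.8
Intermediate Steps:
f = -13 (f = (4 + 1) - 18 = 5 - 18 = -13)
X(k, d) = -6/k (X(k, d) = -6/k + 0/k = -6/k + 0 = -6/k)
(157 + 459)*(f + X(20, -13)) = (157 + 459)*(-13 - 6/20) = 616*(-13 - 6*1/20) = 616*(-13 - 3/10) = 616*(-133/10) = -40964/5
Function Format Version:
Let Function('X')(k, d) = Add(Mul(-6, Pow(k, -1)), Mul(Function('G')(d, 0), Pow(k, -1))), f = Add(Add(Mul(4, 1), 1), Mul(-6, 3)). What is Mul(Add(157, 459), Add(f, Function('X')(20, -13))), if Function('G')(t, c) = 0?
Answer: Rational(-40964, 5) ≈ -8192.8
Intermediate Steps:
f = -13 (f = Add(Add(4, 1), -18) = Add(5, -18) = -13)
Function('X')(k, d) = Mul(-6, Pow(k, -1)) (Function('X')(k, d) = Add(Mul(-6, Pow(k, -1)), Mul(0, Pow(k, -1))) = Add(Mul(-6, Pow(k, -1)), 0) = Mul(-6, Pow(k, -1)))
Mul(Add(157, 459), Add(f, Function('X')(20, -13))) = Mul(Add(157, 459), Add(-13, Mul(-6, Pow(20, -1)))) = Mul(616, Add(-13, Mul(-6, Rational(1, 20)))) = Mul(616, Add(-13, Rational(-3, 10))) = Mul(616, Rational(-133, 10)) = Rational(-40964, 5)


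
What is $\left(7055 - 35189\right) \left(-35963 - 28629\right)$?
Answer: $1817231328$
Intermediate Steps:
$\left(7055 - 35189\right) \left(-35963 - 28629\right) = \left(-28134\right) \left(-64592\right) = 1817231328$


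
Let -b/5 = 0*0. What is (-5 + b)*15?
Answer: -75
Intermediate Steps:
b = 0 (b = -0*0 = -5*0 = 0)
(-5 + b)*15 = (-5 + 0)*15 = -5*15 = -75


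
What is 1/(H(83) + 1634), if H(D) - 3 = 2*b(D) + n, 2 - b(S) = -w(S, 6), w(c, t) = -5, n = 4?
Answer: 1/1635 ≈ 0.00061162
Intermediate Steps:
b(S) = -3 (b(S) = 2 - (-1)*(-5) = 2 - 1*5 = 2 - 5 = -3)
H(D) = 1 (H(D) = 3 + (2*(-3) + 4) = 3 + (-6 + 4) = 3 - 2 = 1)
1/(H(83) + 1634) = 1/(1 + 1634) = 1/1635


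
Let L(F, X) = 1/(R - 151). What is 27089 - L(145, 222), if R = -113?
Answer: 7151497/264 ≈ 27089.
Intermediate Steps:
L(F, X) = -1/264 (L(F, X) = 1/(-113 - 151) = 1/(-264) = -1/264)
27089 - L(145, 222) = 27089 - 1*(-1/264) = 27089 + 1/264 = 7151497/264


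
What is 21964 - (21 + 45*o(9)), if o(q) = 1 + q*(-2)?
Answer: 22708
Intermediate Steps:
o(q) = 1 - 2*q
21964 - (21 + 45*o(9)) = 21964 - (21 + 45*(1 - 2*9)) = 21964 - (21 + 45*(1 - 18)) = 21964 - (21 + 45*(-17)) = 21964 - (21 - 765) = 21964 - 1*(-744) = 21964 + 744 = 22708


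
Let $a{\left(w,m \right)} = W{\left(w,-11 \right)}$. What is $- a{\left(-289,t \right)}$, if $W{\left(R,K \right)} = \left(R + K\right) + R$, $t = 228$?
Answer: $589$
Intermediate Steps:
$W{\left(R,K \right)} = K + 2 R$ ($W{\left(R,K \right)} = \left(K + R\right) + R = K + 2 R$)
$a{\left(w,m \right)} = -11 + 2 w$
$- a{\left(-289,t \right)} = - (-11 + 2 \left(-289\right)) = - (-11 - 578) = \left(-1\right) \left(-589\right) = 589$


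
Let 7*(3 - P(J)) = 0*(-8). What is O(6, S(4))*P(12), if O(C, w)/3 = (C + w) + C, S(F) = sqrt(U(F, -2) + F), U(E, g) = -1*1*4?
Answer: 108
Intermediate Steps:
P(J) = 3 (P(J) = 3 - 0*(-8) = 3 - 1/7*0 = 3 + 0 = 3)
U(E, g) = -4 (U(E, g) = -1*4 = -4)
S(F) = sqrt(-4 + F)
O(C, w) = 3*w + 6*C (O(C, w) = 3*((C + w) + C) = 3*(w + 2*C) = 3*w + 6*C)
O(6, S(4))*P(12) = (3*sqrt(-4 + 4) + 6*6)*3 = (3*sqrt(0) + 36)*3 = (3*0 + 36)*3 = (0 + 36)*3 = 36*3 = 108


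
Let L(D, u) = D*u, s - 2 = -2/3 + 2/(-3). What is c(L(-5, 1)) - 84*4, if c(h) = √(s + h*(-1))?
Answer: -336 + √51/3 ≈ -333.62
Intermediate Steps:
s = ⅔ (s = 2 + (-2/3 + 2/(-3)) = 2 + (-2*⅓ + 2*(-⅓)) = 2 + (-⅔ - ⅔) = 2 - 4/3 = ⅔ ≈ 0.66667)
c(h) = √(⅔ - h) (c(h) = √(⅔ + h*(-1)) = √(⅔ - h))
c(L(-5, 1)) - 84*4 = √(6 - (-45))/3 - 84*4 = √(6 - 9*(-5))/3 - 336 = √(6 + 45)/3 - 336 = √51/3 - 336 = -336 + √51/3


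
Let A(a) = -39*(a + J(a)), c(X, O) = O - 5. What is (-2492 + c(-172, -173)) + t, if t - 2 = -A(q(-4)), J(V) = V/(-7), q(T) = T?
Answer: -19612/7 ≈ -2801.7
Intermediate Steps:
c(X, O) = -5 + O
J(V) = -V/7 (J(V) = V*(-⅐) = -V/7)
A(a) = -234*a/7 (A(a) = -39*(a - a/7) = -234*a/7)
t = -922/7 (t = 2 - (-234)*(-4)/7 = 2 - 1*936/7 = 2 - 936/7 = -922/7 ≈ -131.71)
(-2492 + c(-172, -173)) + t = (-2492 + (-5 - 173)) - 922/7 = (-2492 - 178) - 922/7 = -2670 - 922/7 = -19612/7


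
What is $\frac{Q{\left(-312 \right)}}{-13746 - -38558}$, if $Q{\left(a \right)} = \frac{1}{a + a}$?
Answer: $- \frac{1}{15482688} \approx -6.4588 \cdot 10^{-8}$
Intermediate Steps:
$Q{\left(a \right)} = \frac{1}{2 a}$
$\frac{Q{\left(-312 \right)}}{-13746 - -38558} = \frac{\frac{1}{2} \frac{1}{-312}}{-13746 - -38558} = \frac{\frac{1}{2} \left(- \frac{1}{312}\right)}{-13746 + 38558} = - \frac{1}{624 \cdot 24812} = \left(- \frac{1}{624}\right) \frac{1}{24812} = - \frac{1}{15482688}$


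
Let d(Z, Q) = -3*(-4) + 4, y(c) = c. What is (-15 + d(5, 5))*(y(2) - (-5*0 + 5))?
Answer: -3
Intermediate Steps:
d(Z, Q) = 16 (d(Z, Q) = 12 + 4 = 16)
(-15 + d(5, 5))*(y(2) - (-5*0 + 5)) = (-15 + 16)*(2 - (-5*0 + 5)) = 1*(2 - (0 + 5)) = 1*(2 - 1*5) = 1*(2 - 5) = 1*(-3) = -3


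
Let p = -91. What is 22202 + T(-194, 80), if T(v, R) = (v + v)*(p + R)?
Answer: 26470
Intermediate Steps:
T(v, R) = 2*v*(-91 + R) (T(v, R) = (v + v)*(-91 + R) = (2*v)*(-91 + R) = 2*v*(-91 + R))
22202 + T(-194, 80) = 22202 + 2*(-194)*(-91 + 80) = 22202 + 2*(-194)*(-11) = 22202 + 4268 = 26470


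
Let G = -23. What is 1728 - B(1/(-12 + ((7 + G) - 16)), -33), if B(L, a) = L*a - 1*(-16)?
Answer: 6845/4 ≈ 1711.3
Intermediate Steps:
B(L, a) = 16 + L*a (B(L, a) = L*a + 16 = 16 + L*a)
1728 - B(1/(-12 + ((7 + G) - 16)), -33) = 1728 - (16 - 33/(-12 + ((7 - 23) - 16))) = 1728 - (16 - 33/(-12 + (-16 - 16))) = 1728 - (16 - 33/(-12 - 32)) = 1728 - (16 - 33/(-44)) = 1728 - (16 - 1/44*(-33)) = 1728 - (16 + ¾) = 1728 - 1*67/4 = 1728 - 67/4 = 6845/4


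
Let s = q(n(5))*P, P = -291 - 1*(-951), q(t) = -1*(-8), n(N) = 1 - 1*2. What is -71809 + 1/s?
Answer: -379151519/5280 ≈ -71809.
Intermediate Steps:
n(N) = -1 (n(N) = 1 - 2 = -1)
q(t) = 8
P = 660 (P = -291 + 951 = 660)
s = 5280 (s = 8*660 = 5280)
-71809 + 1/s = -71809 + 1/5280 = -379151519/5280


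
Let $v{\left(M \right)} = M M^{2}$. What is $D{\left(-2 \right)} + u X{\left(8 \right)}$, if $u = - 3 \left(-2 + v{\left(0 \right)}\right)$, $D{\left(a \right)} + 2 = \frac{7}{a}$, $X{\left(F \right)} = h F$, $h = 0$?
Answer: $- \frac{11}{2} \approx -5.5$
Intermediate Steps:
$X{\left(F \right)} = 0$ ($X{\left(F \right)} = 0 F = 0$)
$D{\left(a \right)} = -2 + \frac{7}{a}$
$v{\left(M \right)} = M^{3}$
$u = 6$ ($u = - 3 \left(-2 + 0^{3}\right) = - 3 \left(-2 + 0\right) = \left(-3\right) \left(-2\right) = 6$)
$D{\left(-2 \right)} + u X{\left(8 \right)} = \left(-2 + \frac{7}{-2}\right) + 6 \cdot 0 = \left(-2 + 7 \left(- \frac{1}{2}\right)\right) + 0 = \left(-2 - \frac{7}{2}\right) + 0 = - \frac{11}{2} + 0 = - \frac{11}{2}$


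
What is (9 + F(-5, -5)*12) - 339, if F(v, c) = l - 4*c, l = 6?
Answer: -18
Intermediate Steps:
F(v, c) = 6 - 4*c
(9 + F(-5, -5)*12) - 339 = (9 + (6 - 4*(-5))*12) - 339 = (9 + (6 + 20)*12) - 339 = (9 + 26*12) - 339 = (9 + 312) - 339 = 321 - 339 = -18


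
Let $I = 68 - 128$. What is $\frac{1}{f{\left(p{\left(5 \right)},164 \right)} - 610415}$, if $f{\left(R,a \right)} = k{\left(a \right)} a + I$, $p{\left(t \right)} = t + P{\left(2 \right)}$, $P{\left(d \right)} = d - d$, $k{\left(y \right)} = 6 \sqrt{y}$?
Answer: $- \frac{610475}{372520931641} - \frac{1968 \sqrt{41}}{372520931641} \approx -1.6726 \cdot 10^{-6}$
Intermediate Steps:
$I = -60$ ($I = 68 - 128 = -60$)
$P{\left(d \right)} = 0$
$p{\left(t \right)} = t$ ($p{\left(t \right)} = t + 0 = t$)
$f{\left(R,a \right)} = -60 + 6 a^{\frac{3}{2}}$ ($f{\left(R,a \right)} = 6 \sqrt{a} a - 60 = 6 a^{\frac{3}{2}} - 60 = -60 + 6 a^{\frac{3}{2}}$)
$\frac{1}{f{\left(p{\left(5 \right)},164 \right)} - 610415} = \frac{1}{\left(-60 + 6 \cdot 164^{\frac{3}{2}}\right) - 610415} = \frac{1}{\left(-60 + 6 \cdot 328 \sqrt{41}\right) - 610415} = \frac{1}{\left(-60 + 1968 \sqrt{41}\right) - 610415} = \frac{1}{-610475 + 1968 \sqrt{41}}$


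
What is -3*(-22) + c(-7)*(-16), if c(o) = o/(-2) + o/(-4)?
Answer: -18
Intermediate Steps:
c(o) = -3*o/4 (c(o) = o*(-½) + o*(-¼) = -o/2 - o/4 = -3*o/4)
-3*(-22) + c(-7)*(-16) = -3*(-22) - ¾*(-7)*(-16) = 66 + (21/4)*(-16) = 66 - 84 = -18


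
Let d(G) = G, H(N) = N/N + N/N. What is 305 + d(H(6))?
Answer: 307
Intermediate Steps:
H(N) = 2 (H(N) = 1 + 1 = 2)
305 + d(H(6)) = 305 + 2 = 307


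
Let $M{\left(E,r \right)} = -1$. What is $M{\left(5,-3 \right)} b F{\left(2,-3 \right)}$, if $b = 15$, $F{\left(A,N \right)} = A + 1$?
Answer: $-45$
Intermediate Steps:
$F{\left(A,N \right)} = 1 + A$
$M{\left(5,-3 \right)} b F{\left(2,-3 \right)} = \left(-1\right) 15 \left(1 + 2\right) = \left(-15\right) 3 = -45$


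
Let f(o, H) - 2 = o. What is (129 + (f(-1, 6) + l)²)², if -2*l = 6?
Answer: 17689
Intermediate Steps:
l = -3 (l = -½*6 = -3)
f(o, H) = 2 + o
(129 + (f(-1, 6) + l)²)² = (129 + ((2 - 1) - 3)²)² = (129 + (1 - 3)²)² = (129 + (-2)²)² = (129 + 4)² = 133² = 17689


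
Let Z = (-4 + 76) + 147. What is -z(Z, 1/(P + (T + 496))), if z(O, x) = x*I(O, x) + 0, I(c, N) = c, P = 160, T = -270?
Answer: -219/386 ≈ -0.56736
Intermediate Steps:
Z = 219 (Z = 72 + 147 = 219)
z(O, x) = O*x (z(O, x) = x*O + 0 = O*x + 0 = O*x)
-z(Z, 1/(P + (T + 496))) = -219/(160 + (-270 + 496)) = -219/(160 + 226) = -219/386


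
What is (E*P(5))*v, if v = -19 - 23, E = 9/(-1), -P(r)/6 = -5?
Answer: 11340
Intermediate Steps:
P(r) = 30 (P(r) = -6*(-5) = 30)
E = -9 (E = 9*(-1) = -9)
v = -42
(E*P(5))*v = -9*30*(-42) = -270*(-42) = 11340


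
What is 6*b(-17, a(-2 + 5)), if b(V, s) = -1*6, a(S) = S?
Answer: -36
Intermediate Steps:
b(V, s) = -6
6*b(-17, a(-2 + 5)) = 6*(-6) = -36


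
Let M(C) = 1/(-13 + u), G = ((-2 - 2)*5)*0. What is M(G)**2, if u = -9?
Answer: 1/484 ≈ 0.0020661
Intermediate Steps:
G = 0 (G = -4*5*0 = -20*0 = 0)
M(C) = -1/22 (M(C) = 1/(-13 - 9) = 1/(-22) = -1/22)
M(G)**2 = (-1/22)**2 = 1/484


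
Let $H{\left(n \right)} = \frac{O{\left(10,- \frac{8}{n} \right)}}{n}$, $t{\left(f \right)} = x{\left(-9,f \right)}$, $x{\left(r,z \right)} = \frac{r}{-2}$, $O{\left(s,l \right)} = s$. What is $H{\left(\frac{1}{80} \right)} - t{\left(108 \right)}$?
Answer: $\frac{1591}{2} \approx 795.5$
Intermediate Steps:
$x{\left(r,z \right)} = - \frac{r}{2}$ ($x{\left(r,z \right)} = r \left(- \frac{1}{2}\right) = - \frac{r}{2}$)
$t{\left(f \right)} = \frac{9}{2}$ ($t{\left(f \right)} = \left(- \frac{1}{2}\right) \left(-9\right) = \frac{9}{2}$)
$H{\left(n \right)} = \frac{10}{n}$
$H{\left(\frac{1}{80} \right)} - t{\left(108 \right)} = \frac{10}{\frac{1}{80}} - \frac{9}{2} = 10 \frac{1}{\frac{1}{80}} - \frac{9}{2} = 10 \cdot 80 - \frac{9}{2} = 800 - \frac{9}{2} = \frac{1591}{2}$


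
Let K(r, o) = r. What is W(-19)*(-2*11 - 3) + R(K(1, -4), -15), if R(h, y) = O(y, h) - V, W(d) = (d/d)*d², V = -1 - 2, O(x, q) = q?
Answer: -9021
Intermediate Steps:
V = -3
W(d) = d² (W(d) = 1*d² = d²)
R(h, y) = 3 + h (R(h, y) = h - 1*(-3) = h + 3 = 3 + h)
W(-19)*(-2*11 - 3) + R(K(1, -4), -15) = (-19)²*(-2*11 - 3) + (3 + 1) = 361*(-22 - 3) + 4 = 361*(-25) + 4 = -9025 + 4 = -9021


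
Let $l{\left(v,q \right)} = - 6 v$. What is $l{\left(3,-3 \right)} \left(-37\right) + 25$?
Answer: $691$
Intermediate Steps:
$l{\left(3,-3 \right)} \left(-37\right) + 25 = \left(-6\right) 3 \left(-37\right) + 25 = \left(-18\right) \left(-37\right) + 25 = 666 + 25 = 691$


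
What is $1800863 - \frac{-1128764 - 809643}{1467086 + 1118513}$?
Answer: $\frac{4656311510344}{2585599} \approx 1.8009 \cdot 10^{6}$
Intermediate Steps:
$1800863 - \frac{-1128764 - 809643}{1467086 + 1118513} = 1800863 - - \frac{1938407}{2585599} = 1800863 + \frac{1938407}{2585599} = \frac{4656311510344}{2585599}$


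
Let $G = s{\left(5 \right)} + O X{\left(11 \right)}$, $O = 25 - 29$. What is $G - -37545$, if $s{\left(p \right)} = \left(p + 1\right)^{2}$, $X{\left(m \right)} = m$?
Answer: $37537$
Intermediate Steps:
$s{\left(p \right)} = \left(1 + p\right)^{2}$
$O = -4$ ($O = 25 - 29 = -4$)
$G = -8$ ($G = \left(1 + 5\right)^{2} - 44 = 6^{2} - 44 = 36 - 44 = -8$)
$G - -37545 = -8 - -37545 = -8 + 37545 = 37537$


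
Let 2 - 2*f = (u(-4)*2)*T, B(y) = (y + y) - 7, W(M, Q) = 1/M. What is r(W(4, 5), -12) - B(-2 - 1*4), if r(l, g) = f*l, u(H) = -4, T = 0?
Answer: 77/4 ≈ 19.250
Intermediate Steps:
B(y) = -7 + 2*y (B(y) = 2*y - 7 = -7 + 2*y)
f = 1 (f = 1 - (-4*2)*0/2 = 1 - (-4)*0 = 1 - ½*0 = 1 + 0 = 1)
r(l, g) = l (r(l, g) = 1*l = l)
r(W(4, 5), -12) - B(-2 - 1*4) = 1/4 - (-7 + 2*(-2 - 1*4)) = ¼ - (-7 + 2*(-2 - 4)) = ¼ - (-7 + 2*(-6)) = ¼ - (-7 - 12) = ¼ - 1*(-19) = ¼ + 19 = 77/4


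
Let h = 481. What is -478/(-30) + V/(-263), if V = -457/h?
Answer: 30241072/1897545 ≈ 15.937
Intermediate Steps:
V = -457/481 ≈ -0.95010
-478/(-30) + V/(-263) = -478/(-30) - 457/481/(-263) = -478*(-1/30) - 457/481*(-1/263) = 239/15 + 457/126503 = 30241072/1897545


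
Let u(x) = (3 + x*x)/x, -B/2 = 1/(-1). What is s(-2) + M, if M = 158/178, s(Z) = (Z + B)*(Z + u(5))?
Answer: 79/89 ≈ 0.88764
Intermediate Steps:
B = 2 (B = -2/(-1) = -2*(-1) = 2)
u(x) = (3 + x**2)/x
s(Z) = (2 + Z)*(28/5 + Z) (s(Z) = (Z + 2)*(Z + (5 + 3/5)) = (2 + Z)*(Z + (5 + 3*(1/5))) = (2 + Z)*(Z + (5 + 3/5)) = (2 + Z)*(Z + 28/5) = (2 + Z)*(28/5 + Z))
M = 79/89 (M = 158*(1/178) = 79/89 ≈ 0.88764)
s(-2) + M = (56/5 + (-2)**2 + (38/5)*(-2)) + 79/89 = (56/5 + 4 - 76/5) + 79/89 = 0 + 79/89 = 79/89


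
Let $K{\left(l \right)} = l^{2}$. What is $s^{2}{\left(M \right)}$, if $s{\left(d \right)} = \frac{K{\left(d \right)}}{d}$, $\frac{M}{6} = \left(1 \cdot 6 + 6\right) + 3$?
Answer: $8100$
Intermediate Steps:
$M = 90$ ($M = 6 \left(\left(1 \cdot 6 + 6\right) + 3\right) = 6 \left(\left(6 + 6\right) + 3\right) = 6 \left(12 + 3\right) = 6 \cdot 15 = 90$)
$s{\left(d \right)} = d$ ($s{\left(d \right)} = \frac{d^{2}}{d} = d$)
$s^{2}{\left(M \right)} = 90^{2} = 8100$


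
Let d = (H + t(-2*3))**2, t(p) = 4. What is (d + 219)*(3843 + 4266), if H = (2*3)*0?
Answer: 1905615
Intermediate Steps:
H = 0 (H = 6*0 = 0)
d = 16 (d = (0 + 4)**2 = 4**2 = 16)
(d + 219)*(3843 + 4266) = (16 + 219)*(3843 + 4266) = 235*8109 = 1905615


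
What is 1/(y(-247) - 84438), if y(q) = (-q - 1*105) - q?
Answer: -1/84049 ≈ -1.1898e-5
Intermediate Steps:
y(q) = -105 - 2*q (y(q) = (-q - 105) - q = (-105 - q) - q = -105 - 2*q)
1/(y(-247) - 84438) = 1/((-105 - 2*(-247)) - 84438) = 1/((-105 + 494) - 84438) = 1/(389 - 84438) = 1/(-84049) = -1/84049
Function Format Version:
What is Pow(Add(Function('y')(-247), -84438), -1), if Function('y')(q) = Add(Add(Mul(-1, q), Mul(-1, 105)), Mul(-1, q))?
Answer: Rational(-1, 84049) ≈ -1.1898e-5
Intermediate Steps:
Function('y')(q) = Add(-105, Mul(-2, q)) (Function('y')(q) = Add(Add(Mul(-1, q), -105), Mul(-1, q)) = Add(Add(-105, Mul(-1, q)), Mul(-1, q)) = Add(-105, Mul(-2, q)))
Pow(Add(Function('y')(-247), -84438), -1) = Pow(Add(Add(-105, Mul(-2, -247)), -84438), -1) = Pow(Add(Add(-105, 494), -84438), -1) = Pow(Add(389, -84438), -1) = Pow(-84049, -1) = Rational(-1, 84049)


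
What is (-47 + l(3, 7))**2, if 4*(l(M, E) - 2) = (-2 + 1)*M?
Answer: 33489/16 ≈ 2093.1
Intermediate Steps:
l(M, E) = 2 - M/4 (l(M, E) = 2 + ((-2 + 1)*M)/4 = 2 + (-M)/4 = 2 - M/4)
(-47 + l(3, 7))**2 = (-47 + (2 - 1/4*3))**2 = (-47 + (2 - 3/4))**2 = (-47 + 5/4)**2 = (-183/4)**2 = 33489/16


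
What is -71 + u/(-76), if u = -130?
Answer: -2633/38 ≈ -69.289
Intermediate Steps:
-71 + u/(-76) = -71 - 130/(-76) = -71 - 130*(-1/76) = -71 + 65/38 = -2633/38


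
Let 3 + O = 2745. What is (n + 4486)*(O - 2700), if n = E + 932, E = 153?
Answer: 233982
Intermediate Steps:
O = 2742 (O = -3 + 2745 = 2742)
n = 1085 (n = 153 + 932 = 1085)
(n + 4486)*(O - 2700) = (1085 + 4486)*(2742 - 2700) = 5571*42 = 233982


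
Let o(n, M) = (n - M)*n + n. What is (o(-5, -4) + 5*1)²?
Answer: 25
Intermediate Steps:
o(n, M) = n + n*(n - M) (o(n, M) = n*(n - M) + n = n + n*(n - M))
(o(-5, -4) + 5*1)² = (-5*(1 - 5 - 1*(-4)) + 5*1)² = (-5*(1 - 5 + 4) + 5)² = (-5*0 + 5)² = (0 + 5)² = 5² = 25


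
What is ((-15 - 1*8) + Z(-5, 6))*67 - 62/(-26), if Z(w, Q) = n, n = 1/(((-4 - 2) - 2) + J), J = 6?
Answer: -40875/26 ≈ -1572.1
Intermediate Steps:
n = -½ (n = 1/(((-4 - 2) - 2) + 6) = 1/((-6 - 2) + 6) = 1/(-8 + 6) = 1/(-2) = -½ ≈ -0.50000)
Z(w, Q) = -½
((-15 - 1*8) + Z(-5, 6))*67 - 62/(-26) = ((-15 - 1*8) - ½)*67 - 62/(-26) = ((-15 - 8) - ½)*67 - 62*(-1/26) = (-23 - ½)*67 + 31/13 = -47/2*67 + 31/13 = -3149/2 + 31/13 = -40875/26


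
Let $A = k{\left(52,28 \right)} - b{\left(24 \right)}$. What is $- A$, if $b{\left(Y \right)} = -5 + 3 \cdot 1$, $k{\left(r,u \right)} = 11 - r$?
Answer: $39$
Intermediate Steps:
$b{\left(Y \right)} = -2$ ($b{\left(Y \right)} = -5 + 3 = -2$)
$A = -39$ ($A = \left(11 - 52\right) - -2 = \left(11 - 52\right) + 2 = -41 + 2 = -39$)
$- A = \left(-1\right) \left(-39\right) = 39$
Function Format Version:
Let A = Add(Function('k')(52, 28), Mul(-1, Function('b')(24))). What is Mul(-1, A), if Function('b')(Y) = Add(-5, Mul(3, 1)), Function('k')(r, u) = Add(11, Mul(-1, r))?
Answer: 39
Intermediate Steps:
Function('b')(Y) = -2 (Function('b')(Y) = Add(-5, 3) = -2)
A = -39 (A = Add(Add(11, Mul(-1, 52)), Mul(-1, -2)) = Add(Add(11, -52), 2) = Add(-41, 2) = -39)
Mul(-1, A) = Mul(-1, -39) = 39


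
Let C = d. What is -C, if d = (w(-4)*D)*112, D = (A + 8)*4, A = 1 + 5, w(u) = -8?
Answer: 50176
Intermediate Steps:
A = 6
D = 56 (D = (6 + 8)*4 = 14*4 = 56)
d = -50176 (d = -8*56*112 = -448*112 = -50176)
C = -50176
-C = -1*(-50176) = 50176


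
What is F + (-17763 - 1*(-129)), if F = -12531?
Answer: -30165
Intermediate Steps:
F + (-17763 - 1*(-129)) = -12531 + (-17763 - 1*(-129)) = -12531 + (-17763 + 129) = -12531 - 17634 = -30165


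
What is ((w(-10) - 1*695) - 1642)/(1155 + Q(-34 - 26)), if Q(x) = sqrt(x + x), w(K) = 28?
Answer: -177793/88943 + 4618*I*sqrt(30)/1334145 ≈ -1.999 + 0.018959*I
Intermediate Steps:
Q(x) = sqrt(2)*sqrt(x) (Q(x) = sqrt(2*x) = sqrt(2)*sqrt(x))
((w(-10) - 1*695) - 1642)/(1155 + Q(-34 - 26)) = ((28 - 1*695) - 1642)/(1155 + sqrt(2)*sqrt(-34 - 26)) = ((28 - 695) - 1642)/(1155 + sqrt(2)*sqrt(-60)) = (-667 - 1642)/(1155 + sqrt(2)*(2*I*sqrt(15))) = -2309/(1155 + 2*I*sqrt(30))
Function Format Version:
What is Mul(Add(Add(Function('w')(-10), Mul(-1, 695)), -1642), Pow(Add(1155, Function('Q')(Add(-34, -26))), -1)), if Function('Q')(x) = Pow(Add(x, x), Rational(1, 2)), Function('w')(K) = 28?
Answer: Add(Rational(-177793, 88943), Mul(Rational(4618, 1334145), I, Pow(30, Rational(1, 2)))) ≈ Add(-1.9990, Mul(0.018959, I))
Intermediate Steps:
Function('Q')(x) = Mul(Pow(2, Rational(1, 2)), Pow(x, Rational(1, 2))) (Function('Q')(x) = Pow(Mul(2, x), Rational(1, 2)) = Mul(Pow(2, Rational(1, 2)), Pow(x, Rational(1, 2))))
Mul(Add(Add(Function('w')(-10), Mul(-1, 695)), -1642), Pow(Add(1155, Function('Q')(Add(-34, -26))), -1)) = Mul(Add(Add(28, Mul(-1, 695)), -1642), Pow(Add(1155, Mul(Pow(2, Rational(1, 2)), Pow(Add(-34, -26), Rational(1, 2)))), -1)) = Mul(Add(Add(28, -695), -1642), Pow(Add(1155, Mul(Pow(2, Rational(1, 2)), Pow(-60, Rational(1, 2)))), -1)) = Mul(Add(-667, -1642), Pow(Add(1155, Mul(Pow(2, Rational(1, 2)), Mul(2, I, Pow(15, Rational(1, 2))))), -1)) = Mul(-2309, Pow(Add(1155, Mul(2, I, Pow(30, Rational(1, 2)))), -1))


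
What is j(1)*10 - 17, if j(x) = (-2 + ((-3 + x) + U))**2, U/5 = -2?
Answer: 1943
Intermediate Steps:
U = -10 (U = 5*(-2) = -10)
j(x) = (-15 + x)**2 (j(x) = (-2 + ((-3 + x) - 10))**2 = (-2 + (-13 + x))**2 = (-15 + x)**2)
j(1)*10 - 17 = (-15 + 1)**2*10 - 17 = (-14)**2*10 - 17 = 196*10 - 17 = 1960 - 17 = 1943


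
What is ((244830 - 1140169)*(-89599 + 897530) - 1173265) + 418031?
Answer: -723372888843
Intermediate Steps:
((244830 - 1140169)*(-89599 + 897530) - 1173265) + 418031 = (-895339*807931 - 1173265) + 418031 = (-723372133609 - 1173265) + 418031 = -723373306874 + 418031 = -723372888843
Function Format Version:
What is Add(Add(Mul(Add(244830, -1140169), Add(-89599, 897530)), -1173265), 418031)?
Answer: -723372888843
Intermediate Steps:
Add(Add(Mul(Add(244830, -1140169), Add(-89599, 897530)), -1173265), 418031) = Add(Add(Mul(-895339, 807931), -1173265), 418031) = Add(Add(-723372133609, -1173265), 418031) = Add(-723373306874, 418031) = -723372888843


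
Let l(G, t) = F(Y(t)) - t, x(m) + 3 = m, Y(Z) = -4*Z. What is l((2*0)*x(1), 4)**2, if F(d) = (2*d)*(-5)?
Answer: 24336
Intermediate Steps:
x(m) = -3 + m
F(d) = -10*d
l(G, t) = 39*t (l(G, t) = -(-40)*t - t = 40*t - t = 39*t)
l((2*0)*x(1), 4)**2 = (39*4)**2 = 156**2 = 24336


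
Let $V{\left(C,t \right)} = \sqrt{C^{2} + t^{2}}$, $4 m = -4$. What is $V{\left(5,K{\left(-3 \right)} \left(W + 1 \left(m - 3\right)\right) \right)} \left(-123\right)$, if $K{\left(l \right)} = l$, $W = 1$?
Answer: $- 123 \sqrt{106} \approx -1266.4$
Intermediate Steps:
$m = -1$ ($m = \frac{1}{4} \left(-4\right) = -1$)
$V{\left(5,K{\left(-3 \right)} \left(W + 1 \left(m - 3\right)\right) \right)} \left(-123\right) = \sqrt{5^{2} + \left(- 3 \left(1 + 1 \left(-1 - 3\right)\right)\right)^{2}} \left(-123\right) = \sqrt{25 + \left(- 3 \left(1 + 1 \left(-4\right)\right)\right)^{2}} \left(-123\right) = \sqrt{25 + \left(- 3 \left(1 - 4\right)\right)^{2}} \left(-123\right) = \sqrt{25 + \left(\left(-3\right) \left(-3\right)\right)^{2}} \left(-123\right) = \sqrt{25 + 9^{2}} \left(-123\right) = \sqrt{25 + 81} \left(-123\right) = \sqrt{106} \left(-123\right) = - 123 \sqrt{106}$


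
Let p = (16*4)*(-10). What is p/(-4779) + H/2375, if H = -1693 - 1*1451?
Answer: -13505176/11350125 ≈ -1.1899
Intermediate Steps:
H = -3144 (H = -1693 - 1451 = -3144)
p = -640 (p = 64*(-10) = -640)
p/(-4779) + H/2375 = -640/(-4779) - 3144/2375 = -640*(-1/4779) - 3144*1/2375 = 640/4779 - 3144/2375 = -13505176/11350125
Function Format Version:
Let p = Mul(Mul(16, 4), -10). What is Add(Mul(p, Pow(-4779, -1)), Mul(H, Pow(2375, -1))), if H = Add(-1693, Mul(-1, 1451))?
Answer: Rational(-13505176, 11350125) ≈ -1.1899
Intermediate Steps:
H = -3144 (H = Add(-1693, -1451) = -3144)
p = -640 (p = Mul(64, -10) = -640)
Add(Mul(p, Pow(-4779, -1)), Mul(H, Pow(2375, -1))) = Add(Mul(-640, Pow(-4779, -1)), Mul(-3144, Pow(2375, -1))) = Add(Mul(-640, Rational(-1, 4779)), Mul(-3144, Rational(1, 2375))) = Add(Rational(640, 4779), Rational(-3144, 2375)) = Rational(-13505176, 11350125)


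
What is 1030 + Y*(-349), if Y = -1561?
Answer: 545819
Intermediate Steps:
1030 + Y*(-349) = 1030 - 1561*(-349) = 1030 + 544789 = 545819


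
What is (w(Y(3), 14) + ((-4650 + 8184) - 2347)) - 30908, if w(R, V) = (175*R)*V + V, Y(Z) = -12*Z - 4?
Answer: -127707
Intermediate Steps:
Y(Z) = -4 - 12*Z
w(R, V) = V + 175*R*V (w(R, V) = 175*R*V + V = V + 175*R*V)
(w(Y(3), 14) + ((-4650 + 8184) - 2347)) - 30908 = (14*(1 + 175*(-4 - 12*3)) + ((-4650 + 8184) - 2347)) - 30908 = (14*(1 + 175*(-4 - 36)) + (3534 - 2347)) - 30908 = (14*(1 + 175*(-40)) + 1187) - 30908 = (14*(1 - 7000) + 1187) - 30908 = (14*(-6999) + 1187) - 30908 = (-97986 + 1187) - 30908 = -96799 - 30908 = -127707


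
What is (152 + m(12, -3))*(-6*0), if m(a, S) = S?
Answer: 0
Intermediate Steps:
(152 + m(12, -3))*(-6*0) = (152 - 3)*(-6*0) = 149*0 = 0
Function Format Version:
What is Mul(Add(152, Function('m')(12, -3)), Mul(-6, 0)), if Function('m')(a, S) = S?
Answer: 0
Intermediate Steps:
Mul(Add(152, Function('m')(12, -3)), Mul(-6, 0)) = Mul(Add(152, -3), Mul(-6, 0)) = Mul(149, 0) = 0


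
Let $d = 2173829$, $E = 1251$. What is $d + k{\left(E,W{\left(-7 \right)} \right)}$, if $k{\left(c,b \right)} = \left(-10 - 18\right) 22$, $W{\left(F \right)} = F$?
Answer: $2173213$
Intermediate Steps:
$k{\left(c,b \right)} = -616$ ($k{\left(c,b \right)} = \left(-28\right) 22 = -616$)
$d + k{\left(E,W{\left(-7 \right)} \right)} = 2173829 - 616 = 2173213$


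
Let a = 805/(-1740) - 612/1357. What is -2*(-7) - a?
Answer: 7042757/472236 ≈ 14.914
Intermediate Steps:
a = -431453/472236 (a = 805*(-1/1740) - 612*1/1357 = -161/348 - 612/1357 = -431453/472236 ≈ -0.91364)
-2*(-7) - a = -2*(-7) - 1*(-431453/472236) = 14 + 431453/472236 = 7042757/472236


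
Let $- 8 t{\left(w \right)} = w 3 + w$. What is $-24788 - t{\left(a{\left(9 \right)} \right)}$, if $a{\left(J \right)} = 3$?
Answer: $- \frac{49573}{2} \approx -24787.0$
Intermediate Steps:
$t{\left(w \right)} = - \frac{w}{2}$ ($t{\left(w \right)} = - \frac{w 3 + w}{8} = - \frac{3 w + w}{8} = - \frac{4 w}{8} = - \frac{w}{2}$)
$-24788 - t{\left(a{\left(9 \right)} \right)} = -24788 - \left(- \frac{1}{2}\right) 3 = -24788 - - \frac{3}{2} = -24788 + \frac{3}{2} = - \frac{49573}{2}$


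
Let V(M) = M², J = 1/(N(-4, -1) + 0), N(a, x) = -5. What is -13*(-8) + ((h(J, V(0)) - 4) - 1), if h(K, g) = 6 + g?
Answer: 105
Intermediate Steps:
J = -⅕ (J = 1/(-5 + 0) = 1/(-5) = -⅕ ≈ -0.20000)
-13*(-8) + ((h(J, V(0)) - 4) - 1) = -13*(-8) + (((6 + 0²) - 4) - 1) = 104 + (((6 + 0) - 4) - 1) = 104 + ((6 - 4) - 1) = 104 + (2 - 1) = 104 + 1 = 105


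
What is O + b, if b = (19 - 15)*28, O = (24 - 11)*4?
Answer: 164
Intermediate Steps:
O = 52 (O = 13*4 = 52)
b = 112 (b = 4*28 = 112)
O + b = 52 + 112 = 164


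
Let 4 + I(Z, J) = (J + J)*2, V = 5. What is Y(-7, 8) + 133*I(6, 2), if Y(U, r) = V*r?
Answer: 572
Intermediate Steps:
Y(U, r) = 5*r
I(Z, J) = -4 + 4*J (I(Z, J) = -4 + (J + J)*2 = -4 + (2*J)*2 = -4 + 4*J)
Y(-7, 8) + 133*I(6, 2) = 5*8 + 133*(-4 + 4*2) = 40 + 133*(-4 + 8) = 40 + 133*4 = 40 + 532 = 572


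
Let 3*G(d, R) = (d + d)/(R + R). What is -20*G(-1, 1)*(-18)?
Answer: -120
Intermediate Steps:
G(d, R) = d/(3*R) (G(d, R) = ((d + d)/(R + R))/3 = ((2*d)/((2*R)))/3 = ((2*d)*(1/(2*R)))/3 = (d/R)/3 = d/(3*R))
-20*G(-1, 1)*(-18) = -20*(-1)/(3*1)*(-18) = -20*(-1)/3*(-18) = -20*(-1/3)*(-18) = (20/3)*(-18) = -120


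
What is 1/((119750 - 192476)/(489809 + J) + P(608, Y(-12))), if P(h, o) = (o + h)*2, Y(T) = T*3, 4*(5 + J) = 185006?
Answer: 1072111/1226349532 ≈ 0.00087423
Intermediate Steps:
J = 92493/2 (J = -5 + (¼)*185006 = -5 + 92503/2 = 92493/2 ≈ 46247.)
Y(T) = 3*T
P(h, o) = 2*h + 2*o (P(h, o) = (h + o)*2 = 2*h + 2*o)
1/((119750 - 192476)/(489809 + J) + P(608, Y(-12))) = 1/((119750 - 192476)/(489809 + 92493/2) + (2*608 + 2*(3*(-12)))) = 1/(-72726/1072111/2 + (1216 + 2*(-36))) = 1/(-72726*2/1072111 + (1216 - 72)) = 1/(-145452/1072111 + 1144) = 1/(1226349532/1072111) = 1072111/1226349532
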